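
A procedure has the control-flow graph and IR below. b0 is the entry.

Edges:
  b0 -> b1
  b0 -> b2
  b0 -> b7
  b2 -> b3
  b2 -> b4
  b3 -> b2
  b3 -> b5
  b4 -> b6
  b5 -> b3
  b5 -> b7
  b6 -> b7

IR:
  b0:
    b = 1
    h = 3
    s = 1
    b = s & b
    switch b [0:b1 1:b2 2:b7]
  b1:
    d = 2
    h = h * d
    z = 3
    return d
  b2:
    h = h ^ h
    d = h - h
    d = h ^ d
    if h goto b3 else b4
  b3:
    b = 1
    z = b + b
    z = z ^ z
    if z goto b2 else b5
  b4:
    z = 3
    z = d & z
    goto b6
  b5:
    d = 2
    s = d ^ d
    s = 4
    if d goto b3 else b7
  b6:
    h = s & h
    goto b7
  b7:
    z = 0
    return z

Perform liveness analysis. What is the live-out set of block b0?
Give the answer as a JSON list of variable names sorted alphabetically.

Answer: ["h", "s"]

Analysis:
Per-block:
  b0: {b,h,s} / ∅
  b1: {d,h,z} / {h}
  b2: {d,h} / {h}
  b3: {b,z} / ∅
  b4: {z} / {d}
  b5: {d,s} / ∅
  b6: {h} / {h,s}
  b7: {z} / ∅

Liveness:
  b0: in=∅ out={h,s}
  b1: in={h} out=∅
  b2: in={h,s} out={d,h,s}
  b3: in={h,s} out={h,s}
  b4: in={d,h,s} out={h,s}
  b5: in={h} out={h,s}
  b6: in={h,s} out=∅
  b7: in=∅ out=∅

live-out(b0) = ["h", "s"]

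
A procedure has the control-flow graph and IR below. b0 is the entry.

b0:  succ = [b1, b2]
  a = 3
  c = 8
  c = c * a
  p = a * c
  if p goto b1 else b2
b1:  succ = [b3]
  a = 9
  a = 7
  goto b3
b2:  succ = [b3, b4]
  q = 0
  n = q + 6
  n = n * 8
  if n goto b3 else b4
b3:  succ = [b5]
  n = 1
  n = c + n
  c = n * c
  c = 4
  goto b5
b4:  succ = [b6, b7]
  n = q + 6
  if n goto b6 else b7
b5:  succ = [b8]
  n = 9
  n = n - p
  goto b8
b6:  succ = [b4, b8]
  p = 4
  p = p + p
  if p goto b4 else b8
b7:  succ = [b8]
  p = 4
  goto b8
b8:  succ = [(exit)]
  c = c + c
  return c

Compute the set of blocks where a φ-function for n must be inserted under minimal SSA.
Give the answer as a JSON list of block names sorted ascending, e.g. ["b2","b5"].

idom tree: b1←b0 b2←b0 b3←b0 b4←b2 b5←b3 b6←b4 b7←b4 b8←b0
Join-block Dom:
  b3: preds {b1,b2}: {b0,b1} ∩ {b0,b2} = {b0}; idom=b0
  b4: preds {b2,b6}: {b0,b2} ∩ {b0,b2,b4,b6} = {b0,b2}; idom=b2
  b8: preds {b5,b6,b7}: {b0,b3,b5} ∩ {b0,b2,b4,b6} ∩ {b0,b2,b4,b7} = {b0}; idom=b0

DF derivation:
  b3←b1: walk b1 to b0
  b3←b2: walk b2 to b0
  b4←b2: walk · to b2
  b4←b6: walk b6→b4 to b2
  b8←b5: walk b5→b3 to b0
  b8←b6: walk b6→b4→b2 to b0
  b8←b7: walk b7→b4→b2 to b0
  DF(b0)=∅
  DF(b1)={b3}
  DF(b2)={b3,b8}
  DF(b3)={b8}
  DF(b4)={b4,b8}
  DF(b5)={b8}
  DF(b6)={b4,b8}
  DF(b7)={b8}
  DF(b8)=∅

φ for n: defs {b2,b3,b4,b5}
  DF⁺ = {b3,b4,b8}

Answer: ["b3", "b4", "b8"]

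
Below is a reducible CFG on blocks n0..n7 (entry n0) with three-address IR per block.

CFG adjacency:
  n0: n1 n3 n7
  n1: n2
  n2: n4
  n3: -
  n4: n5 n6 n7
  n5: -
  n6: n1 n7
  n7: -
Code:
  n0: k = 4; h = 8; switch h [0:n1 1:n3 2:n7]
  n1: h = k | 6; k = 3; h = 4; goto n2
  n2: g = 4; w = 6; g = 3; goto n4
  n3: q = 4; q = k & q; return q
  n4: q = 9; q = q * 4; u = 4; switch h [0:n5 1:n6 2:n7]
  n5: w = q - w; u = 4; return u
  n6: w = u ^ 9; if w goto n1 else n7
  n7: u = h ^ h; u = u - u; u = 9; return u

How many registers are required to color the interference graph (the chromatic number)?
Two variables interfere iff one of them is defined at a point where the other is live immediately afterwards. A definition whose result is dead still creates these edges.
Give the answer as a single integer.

Block summaries:
  n0 def {h,k} use ∅
  n1 def {h,k} use {k}
  n2 def {g,w} use ∅
  n3 def {q} use {k}
  n4 def {q,u} use {h}
  n5 def {u,w} use {q,w}
  n6 def {w} use {u}
  n7 def {u} use {h}

Liveness:
  live n0: ∅→{h,k}
  live n1: {k}→{h,k}
  live n2: {h,k}→{h,k,w}
  live n3: {k}→∅
  live n4: {h,k,w}→{h,k,q,u,w}
  live n5: {q,w}→∅
  live n6: {h,k,u}→{h,k}
  live n7: {h}→∅

Conflict graph:
  g↔{h,k,w}
  h↔{g,k,q,u,w}
  k↔{g,h,q,u,w}
  q↔{h,k,u,w}
  u↔{h,k,q,w}
  w↔{g,h,k,q,u}

Chromatic number:
  lower bound: {h,k,q,u,w} mutually conflict ⇒ χ ≥ 5
  assign g→r3 h→r0 k→r1 q→r3 u→r4 w→r2 — no edge inside a register ⇒ χ ≤ 5
  χ = 5

Answer: 5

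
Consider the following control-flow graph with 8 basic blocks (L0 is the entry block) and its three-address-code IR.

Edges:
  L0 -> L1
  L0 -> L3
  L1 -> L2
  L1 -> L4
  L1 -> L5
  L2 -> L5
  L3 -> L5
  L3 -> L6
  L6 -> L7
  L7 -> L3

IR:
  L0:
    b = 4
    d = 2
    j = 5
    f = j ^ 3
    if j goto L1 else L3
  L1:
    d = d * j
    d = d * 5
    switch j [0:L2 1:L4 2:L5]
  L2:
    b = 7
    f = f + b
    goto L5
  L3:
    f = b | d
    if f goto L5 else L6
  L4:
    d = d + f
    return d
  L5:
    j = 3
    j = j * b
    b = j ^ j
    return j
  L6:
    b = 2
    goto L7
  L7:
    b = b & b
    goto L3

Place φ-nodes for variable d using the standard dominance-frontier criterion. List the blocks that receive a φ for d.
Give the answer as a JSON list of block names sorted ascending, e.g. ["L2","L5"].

Answer: ["L5"]

Working:
idom tree: L1←L0 L2←L1 L3←L0 L4←L1 L5←L0 L6←L3 L7←L6
Dom∩ at merges:
  L3: preds {L0,L7}: {L0} ∩ {L0,L3,L6,L7} = {L0}; idom=L0
  L5: preds {L1,L2,L3}: {L0,L1} ∩ {L0,L1,L2} ∩ {L0,L3} = {L0}; idom=L0

DF walk-up:
  L3←L0: walk · to L0
  L3←L7: walk L7→L6→L3 to L0
  L5←L1: walk L1 to L0
  L5←L2: walk L2→L1 to L0
  L5←L3: walk L3 to L0
  L0 → ∅
  L1 → {L5}
  L2 → {L5}
  L3 → {L3,L5}
  L4 → ∅
  L5 → ∅
  L6 → {L3}
  L7 → {L3}

φ for d: defs {L0,L1,L4}
  DF⁺ = {L5}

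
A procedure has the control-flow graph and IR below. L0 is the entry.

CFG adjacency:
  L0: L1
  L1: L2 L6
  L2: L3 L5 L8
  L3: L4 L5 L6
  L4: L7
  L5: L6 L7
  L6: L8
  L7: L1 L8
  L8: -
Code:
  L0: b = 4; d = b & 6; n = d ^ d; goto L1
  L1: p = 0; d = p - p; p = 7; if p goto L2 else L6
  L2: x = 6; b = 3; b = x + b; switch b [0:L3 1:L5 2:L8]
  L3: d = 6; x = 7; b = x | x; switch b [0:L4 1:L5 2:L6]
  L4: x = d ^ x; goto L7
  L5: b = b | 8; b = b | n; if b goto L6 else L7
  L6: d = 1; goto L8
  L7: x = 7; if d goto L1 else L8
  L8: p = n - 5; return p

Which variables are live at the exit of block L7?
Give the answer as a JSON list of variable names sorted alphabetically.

Answer: ["n"]

Analysis:
Block summaries:
  L0: def={b,d,n} ue=∅
  L1: def={d,p} ue=∅
  L2: def={b,x} ue=∅
  L3: def={b,d,x} ue=∅
  L4: def={x} ue={d,x}
  L5: def={b} ue={b,n}
  L6: def={d} ue=∅
  L7: def={x} ue={d}
  L8: def={p} ue={n}

Live sets:
  L0: in=∅ out={n}
  L1: in={n} out={d,n}
  L2: in={d,n} out={b,d,n}
  L3: in={n} out={b,d,n,x}
  L4: in={d,n,x} out={d,n}
  L5: in={b,d,n} out={d,n}
  L6: in={n} out={n}
  L7: in={d,n} out={n}
  L8: in={n} out=∅

live-out(L7) = ["n"]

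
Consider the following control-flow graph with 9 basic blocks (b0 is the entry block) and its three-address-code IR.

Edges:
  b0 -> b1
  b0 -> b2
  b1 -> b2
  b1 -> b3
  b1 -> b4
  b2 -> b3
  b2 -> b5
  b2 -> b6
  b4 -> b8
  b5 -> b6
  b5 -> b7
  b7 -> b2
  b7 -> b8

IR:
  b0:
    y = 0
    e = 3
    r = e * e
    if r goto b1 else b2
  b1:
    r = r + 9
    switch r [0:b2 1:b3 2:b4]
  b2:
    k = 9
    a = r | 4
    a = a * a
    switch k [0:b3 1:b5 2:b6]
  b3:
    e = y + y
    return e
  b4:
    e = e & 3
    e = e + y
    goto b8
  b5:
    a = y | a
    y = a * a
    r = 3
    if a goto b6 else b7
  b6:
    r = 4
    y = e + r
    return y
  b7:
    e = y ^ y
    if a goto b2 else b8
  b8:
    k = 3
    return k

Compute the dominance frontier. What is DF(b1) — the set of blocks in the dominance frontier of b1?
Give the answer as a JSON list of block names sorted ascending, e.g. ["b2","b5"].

Answer: ["b2", "b3", "b8"]

Working:
idom tree: b1←b0 b2←b0 b3←b0 b4←b1 b5←b2 b6←b2 b7←b5 b8←b0
Join-block Dom:
  b2: preds {b0,b1,b7}: {b0} ∩ {b0,b1} ∩ {b0,b2,b5,b7} = {b0}; idom=b0
  b3: preds {b1,b2}: {b0,b1} ∩ {b0,b2} = {b0}; idom=b0
  b6: preds {b2,b5}: {b0,b2} ∩ {b0,b2,b5} = {b0,b2}; idom=b2
  b8: preds {b4,b7}: {b0,b1,b4} ∩ {b0,b2,b5,b7} = {b0}; idom=b0

DF walk-up:
  b2←b0: walk · to b0
  b2←b1: walk b1 to b0
  b2←b7: walk b7→b5→b2 to b0
  b3←b1: walk b1 to b0
  b3←b2: walk b2 to b0
  b6←b2: walk · to b2
  b6←b5: walk b5 to b2
  b8←b4: walk b4→b1 to b0
  b8←b7: walk b7→b5→b2 to b0
  b0 → ∅
  b1 → {b2,b3,b8}
  b2 → {b2,b3,b8}
  b3 → ∅
  b4 → {b8}
  b5 → {b2,b6,b8}
  b6 → ∅
  b7 → {b2,b8}
  b8 → ∅

DF(b1) = ["b2", "b3", "b8"]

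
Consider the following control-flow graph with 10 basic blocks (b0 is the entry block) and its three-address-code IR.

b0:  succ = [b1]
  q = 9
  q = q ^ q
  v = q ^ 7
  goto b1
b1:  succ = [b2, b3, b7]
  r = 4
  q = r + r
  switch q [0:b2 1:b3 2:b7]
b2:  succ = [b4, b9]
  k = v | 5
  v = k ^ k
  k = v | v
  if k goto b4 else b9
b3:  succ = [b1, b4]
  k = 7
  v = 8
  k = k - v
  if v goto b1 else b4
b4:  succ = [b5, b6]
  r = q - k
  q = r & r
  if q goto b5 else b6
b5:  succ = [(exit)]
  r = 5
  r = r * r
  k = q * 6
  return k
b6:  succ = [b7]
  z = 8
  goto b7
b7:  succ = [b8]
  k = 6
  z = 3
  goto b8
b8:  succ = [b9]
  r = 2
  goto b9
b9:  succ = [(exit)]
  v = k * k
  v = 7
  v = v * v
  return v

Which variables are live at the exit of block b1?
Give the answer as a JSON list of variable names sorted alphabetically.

Answer: ["q", "v"]

Working:
Block summaries:
  b0 def {q,v} use ∅
  b1 def {q,r} use ∅
  b2 def {k,v} use {v}
  b3 def {k,v} use ∅
  b4 def {q,r} use {k,q}
  b5 def {k,r} use {q}
  b6 def {z} use ∅
  b7 def {k,z} use ∅
  b8 def {r} use ∅
  b9 def {v} use {k}

Liveness:
  b0: in=∅ out={v}
  b1: in={v} out={q,v}
  b2: in={q,v} out={k,q}
  b3: in={q} out={k,q,v}
  b4: in={k,q} out={q}
  b5: in={q} out=∅
  b6: in=∅ out=∅
  b7: in=∅ out={k}
  b8: in={k} out={k}
  b9: in={k} out=∅

live-out(b1) = ["q", "v"]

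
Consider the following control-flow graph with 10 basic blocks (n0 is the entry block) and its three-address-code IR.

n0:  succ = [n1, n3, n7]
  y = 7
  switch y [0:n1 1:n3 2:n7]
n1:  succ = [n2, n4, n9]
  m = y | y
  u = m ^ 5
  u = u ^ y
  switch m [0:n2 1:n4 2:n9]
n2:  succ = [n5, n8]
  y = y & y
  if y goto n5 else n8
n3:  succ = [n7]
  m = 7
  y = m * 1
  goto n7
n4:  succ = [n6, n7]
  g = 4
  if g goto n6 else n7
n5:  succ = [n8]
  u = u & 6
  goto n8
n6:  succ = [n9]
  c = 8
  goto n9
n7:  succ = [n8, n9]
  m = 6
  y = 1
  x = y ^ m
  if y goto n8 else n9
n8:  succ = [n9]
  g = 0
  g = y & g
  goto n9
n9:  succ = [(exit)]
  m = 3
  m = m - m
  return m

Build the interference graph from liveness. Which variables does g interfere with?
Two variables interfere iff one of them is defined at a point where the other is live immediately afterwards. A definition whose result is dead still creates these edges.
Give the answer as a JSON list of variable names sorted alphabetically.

Answer: ["y"]

Analysis:
Block summaries:
  n0: def={y} ue=∅
  n1: def={m,u} ue={y}
  n2: def={y} ue={y}
  n3: def={m,y} ue=∅
  n4: def={g} ue=∅
  n5: def={u} ue={u}
  n6: def={c} ue=∅
  n7: def={m,x,y} ue=∅
  n8: def={g} ue={y}
  n9: def={m} ue=∅

Backward fixpoint:
  n0: in=∅ out={y}
  n1: in={y} out={u,y}
  n2: in={u,y} out={u,y}
  n3: in=∅ out=∅
  n4: in=∅ out=∅
  n5: in={u,y} out={y}
  n6: in=∅ out=∅
  n7: in=∅ out={y}
  n8: in={y} out=∅
  n9: in=∅ out=∅

Conflict graph:
  c: ∅
  g: {y}
  m: {u,y}
  u: {m,y}
  x: {y}
  y: {g,m,u,x}

N(g) = ["y"]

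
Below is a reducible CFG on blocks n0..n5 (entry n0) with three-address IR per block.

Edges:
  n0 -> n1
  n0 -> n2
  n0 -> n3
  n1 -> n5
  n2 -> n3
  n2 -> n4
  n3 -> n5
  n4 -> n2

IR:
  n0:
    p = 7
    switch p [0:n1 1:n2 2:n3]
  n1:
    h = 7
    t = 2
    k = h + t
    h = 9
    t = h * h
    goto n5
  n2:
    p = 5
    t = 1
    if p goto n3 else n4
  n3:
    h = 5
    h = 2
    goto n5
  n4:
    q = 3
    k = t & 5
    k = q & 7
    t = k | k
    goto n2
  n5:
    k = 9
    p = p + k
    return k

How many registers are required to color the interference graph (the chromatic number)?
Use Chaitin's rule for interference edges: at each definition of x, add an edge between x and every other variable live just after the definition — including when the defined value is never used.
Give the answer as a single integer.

Per-block:
  n0: def={p} ue=∅
  n1: def={h,k,t} ue=∅
  n2: def={p,t} ue=∅
  n3: def={h} ue=∅
  n4: def={k,q,t} ue={t}
  n5: def={k,p} ue={p}

Live sets:
  n0 li=∅ lo={p}
  n1 li={p} lo={p}
  n2 li=∅ lo={p,t}
  n3 li={p} lo={p}
  n4 li={t} lo=∅
  n5 li={p} lo=∅

Conflict graph:
  h↔{p,t}
  k↔{p,q}
  p↔{h,k,t}
  q↔{k,t}
  t↔{h,p,q}

Colouring:
  lower bound: {h,p,t} mutually conflict ⇒ χ ≥ 3
  assign h→r2 k→r1 p→r0 q→r0 t→r1 — no edge inside a register ⇒ χ ≤ 3
  χ = 3

Answer: 3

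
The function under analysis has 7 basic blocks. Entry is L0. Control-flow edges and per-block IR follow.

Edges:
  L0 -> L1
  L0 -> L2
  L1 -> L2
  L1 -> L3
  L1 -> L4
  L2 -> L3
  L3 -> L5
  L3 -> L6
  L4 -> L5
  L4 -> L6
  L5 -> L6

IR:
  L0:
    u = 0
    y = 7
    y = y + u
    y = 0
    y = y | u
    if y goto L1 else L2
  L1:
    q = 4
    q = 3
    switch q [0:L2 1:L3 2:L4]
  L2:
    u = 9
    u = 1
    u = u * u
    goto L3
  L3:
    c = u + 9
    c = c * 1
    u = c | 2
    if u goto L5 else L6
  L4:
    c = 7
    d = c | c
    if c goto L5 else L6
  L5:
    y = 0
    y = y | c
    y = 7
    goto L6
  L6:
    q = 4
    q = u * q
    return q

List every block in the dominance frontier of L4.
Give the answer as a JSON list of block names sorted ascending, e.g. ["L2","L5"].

idom tree: L1←L0 L2←L0 L3←L0 L4←L1 L5←L0 L6←L0
Dom∩ at merges:
  L2: preds {L0,L1}: {L0} ∩ {L0,L1} = {L0}; idom=L0
  L3: preds {L1,L2}: {L0,L1} ∩ {L0,L2} = {L0}; idom=L0
  L5: preds {L3,L4}: {L0,L3} ∩ {L0,L1,L4} = {L0}; idom=L0
  L6: preds {L3,L4,L5}: {L0,L3} ∩ {L0,L1,L4} ∩ {L0,L5} = {L0}; idom=L0

DF walk-up:
  join L2 pred L0: · stop@L0
  join L2 pred L1: L1 stop@L0
  join L3 pred L1: L1 stop@L0
  join L3 pred L2: L2 stop@L0
  join L5 pred L3: L3 stop@L0
  join L5 pred L4: L4→L1 stop@L0
  join L6 pred L3: L3 stop@L0
  join L6 pred L4: L4→L1 stop@L0
  join L6 pred L5: L5 stop@L0
  DF(L0)=∅
  DF(L1)={L2,L3,L5,L6}
  DF(L2)={L3}
  DF(L3)={L5,L6}
  DF(L4)={L5,L6}
  DF(L5)={L6}
  DF(L6)=∅

DF(L4) = ["L5", "L6"]

Answer: ["L5", "L6"]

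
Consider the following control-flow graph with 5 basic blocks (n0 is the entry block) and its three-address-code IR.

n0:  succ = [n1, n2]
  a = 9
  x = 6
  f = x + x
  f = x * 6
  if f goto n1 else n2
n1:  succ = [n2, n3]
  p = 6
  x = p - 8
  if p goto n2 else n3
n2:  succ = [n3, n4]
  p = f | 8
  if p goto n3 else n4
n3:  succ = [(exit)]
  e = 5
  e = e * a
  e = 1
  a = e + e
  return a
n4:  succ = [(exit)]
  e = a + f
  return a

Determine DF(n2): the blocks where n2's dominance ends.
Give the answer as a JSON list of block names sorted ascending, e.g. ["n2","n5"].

idom tree: n1←n0 n2←n0 n3←n0 n4←n2
Dom∩ at merges:
  n2: preds {n0,n1}: {n0} ∩ {n0,n1} = {n0}; idom=n0
  n3: preds {n1,n2}: {n0,n1} ∩ {n0,n2} = {n0}; idom=n0

Frontier:
  join n2 pred n0: · stop@n0
  join n2 pred n1: n1 stop@n0
  join n3 pred n1: n1 stop@n0
  join n3 pred n2: n2 stop@n0
  DF(n0)=∅
  DF(n1)={n2,n3}
  DF(n2)={n3}
  DF(n3)=∅
  DF(n4)=∅

DF(n2) = ["n3"]

Answer: ["n3"]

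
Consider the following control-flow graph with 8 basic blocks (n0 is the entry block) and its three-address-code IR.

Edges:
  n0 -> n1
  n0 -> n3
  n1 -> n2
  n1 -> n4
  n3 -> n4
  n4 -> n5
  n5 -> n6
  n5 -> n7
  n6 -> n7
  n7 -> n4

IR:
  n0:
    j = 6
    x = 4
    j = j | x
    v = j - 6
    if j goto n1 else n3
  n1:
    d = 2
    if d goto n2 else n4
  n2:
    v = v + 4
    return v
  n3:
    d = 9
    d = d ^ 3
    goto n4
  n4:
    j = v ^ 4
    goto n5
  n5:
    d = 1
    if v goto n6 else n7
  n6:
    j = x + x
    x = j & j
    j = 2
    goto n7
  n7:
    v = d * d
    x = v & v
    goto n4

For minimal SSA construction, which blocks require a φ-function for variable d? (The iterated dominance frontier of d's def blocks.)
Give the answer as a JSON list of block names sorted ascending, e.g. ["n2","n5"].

Answer: ["n4"]

Derivation:
idom tree: n1←n0 n2←n1 n3←n0 n4←n0 n5←n4 n6←n5 n7←n5
Join-block Dom:
  n4: preds {n1,n3,n7}: {n0,n1} ∩ {n0,n3} ∩ {n0,n4,n5,n7} = {n0}; idom=n0
  n7: preds {n5,n6}: {n0,n4,n5} ∩ {n0,n4,n5,n6} = {n0,n4,n5}; idom=n5

DF walk-up:
  join n4 pred n1: n1 stop@n0
  join n4 pred n3: n3 stop@n0
  join n4 pred n7: n7→n5→n4 stop@n0
  join n7 pred n5: · stop@n5
  join n7 pred n6: n6 stop@n5
  n0: DF=∅
  n1: DF={n4}
  n2: DF=∅
  n3: DF={n4}
  n4: DF={n4}
  n5: DF={n4}
  n6: DF={n7}
  n7: DF={n4}

φ for d: defs {n1,n3,n5}
  DF⁺ = {n4}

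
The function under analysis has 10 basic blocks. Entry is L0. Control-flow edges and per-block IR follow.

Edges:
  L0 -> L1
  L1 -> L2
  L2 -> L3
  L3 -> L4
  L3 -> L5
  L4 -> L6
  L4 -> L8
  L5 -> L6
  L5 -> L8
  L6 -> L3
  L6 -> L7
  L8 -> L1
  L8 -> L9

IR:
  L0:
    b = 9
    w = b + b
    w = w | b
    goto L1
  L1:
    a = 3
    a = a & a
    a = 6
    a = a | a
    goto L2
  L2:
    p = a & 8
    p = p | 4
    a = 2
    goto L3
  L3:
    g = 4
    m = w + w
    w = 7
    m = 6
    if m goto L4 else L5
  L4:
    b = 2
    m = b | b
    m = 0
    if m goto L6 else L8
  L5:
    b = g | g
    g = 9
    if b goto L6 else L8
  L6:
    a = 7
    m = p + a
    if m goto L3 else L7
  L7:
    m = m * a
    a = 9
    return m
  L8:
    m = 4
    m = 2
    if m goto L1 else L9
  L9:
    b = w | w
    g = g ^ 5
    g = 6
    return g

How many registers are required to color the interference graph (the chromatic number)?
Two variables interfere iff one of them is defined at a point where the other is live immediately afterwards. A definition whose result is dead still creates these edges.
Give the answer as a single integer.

Block summaries:
  L0: def={b,w} ue=∅
  L1: def={a} ue=∅
  L2: def={a,p} ue={a}
  L3: def={g,m,w} ue={w}
  L4: def={b,m} ue=∅
  L5: def={b,g} ue={g}
  L6: def={a,m} ue={p}
  L7: def={a,m} ue={a,m}
  L8: def={m} ue=∅
  L9: def={b,g} ue={g,w}

Liveness:
  L0 li=∅ lo={w}
  L1 li={w} lo={a,w}
  L2 li={a,w} lo={p,w}
  L3 li={p,w} lo={g,p,w}
  L4 li={g,p,w} lo={g,p,w}
  L5 li={g,p,w} lo={g,p,w}
  L6 li={p,w} lo={a,m,p,w}
  L7 li={a,m} lo=∅
  L8 li={g,w} lo={g,w}
  L9 li={g,w} lo=∅

Interfere edges:
  a↔{m,p,w}
  b↔{g,p,w}
  g↔{b,m,p,w}
  m↔{a,g,p,w}
  p↔{a,b,g,m,w}
  w↔{a,b,g,m,p}

Chromatic number:
  clique {a,m,p,w} ⇒ need ≥ 4
  4-colouring: c0={p}  c1={w}  c2={a,g}  c3={b,m}
  χ = 4

Answer: 4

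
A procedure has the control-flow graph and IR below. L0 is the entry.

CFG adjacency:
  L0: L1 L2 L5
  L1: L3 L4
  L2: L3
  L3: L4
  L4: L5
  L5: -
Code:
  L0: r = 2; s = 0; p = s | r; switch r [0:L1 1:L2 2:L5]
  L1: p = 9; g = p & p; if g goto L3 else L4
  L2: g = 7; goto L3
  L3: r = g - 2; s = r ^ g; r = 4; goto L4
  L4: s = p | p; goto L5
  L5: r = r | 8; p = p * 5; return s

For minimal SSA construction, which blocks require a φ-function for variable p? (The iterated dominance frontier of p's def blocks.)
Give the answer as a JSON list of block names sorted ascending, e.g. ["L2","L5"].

idom tree: L1←L0 L2←L0 L3←L0 L4←L0 L5←L0
Dom∩ at merges:
  L3: preds {L1,L2}: {L0,L1} ∩ {L0,L2} = {L0}; idom=L0
  L4: preds {L1,L3}: {L0,L1} ∩ {L0,L3} = {L0}; idom=L0
  L5: preds {L0,L4}: {L0} ∩ {L0,L4} = {L0}; idom=L0

DF derivation:
  join L3 pred L1: L1 stop@L0
  join L3 pred L2: L2 stop@L0
  join L4 pred L1: L1 stop@L0
  join L4 pred L3: L3 stop@L0
  join L5 pred L0: · stop@L0
  join L5 pred L4: L4 stop@L0
  L0 → ∅
  L1 → {L3,L4}
  L2 → {L3}
  L3 → {L4}
  L4 → {L5}
  L5 → ∅

φ for p: defs {L0,L1,L5}
  DF⁺ = {L3,L4,L5}

Answer: ["L3", "L4", "L5"]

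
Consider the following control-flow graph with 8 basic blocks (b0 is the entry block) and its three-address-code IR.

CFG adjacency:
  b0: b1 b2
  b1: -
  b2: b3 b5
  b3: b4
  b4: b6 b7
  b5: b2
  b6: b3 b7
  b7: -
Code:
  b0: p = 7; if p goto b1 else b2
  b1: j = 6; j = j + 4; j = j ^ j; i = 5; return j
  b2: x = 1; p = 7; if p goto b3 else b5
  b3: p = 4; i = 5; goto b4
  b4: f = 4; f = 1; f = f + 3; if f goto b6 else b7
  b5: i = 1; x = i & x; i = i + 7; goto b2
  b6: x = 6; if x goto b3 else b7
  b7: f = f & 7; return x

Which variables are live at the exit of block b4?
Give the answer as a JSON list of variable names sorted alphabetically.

Block summaries:
  b0: {p} / ∅
  b1: {i,j} / ∅
  b2: {p,x} / ∅
  b3: {i,p} / ∅
  b4: {f} / ∅
  b5: {i,x} / {x}
  b6: {x} / ∅
  b7: {f} / {f,x}

Live sets:
  b0: in=∅ out=∅
  b1: in=∅ out=∅
  b2: in=∅ out={x}
  b3: in={x} out={x}
  b4: in={x} out={f,x}
  b5: in={x} out=∅
  b6: in={f} out={f,x}
  b7: in={f,x} out=∅

live-out(b4) = ["f", "x"]

Answer: ["f", "x"]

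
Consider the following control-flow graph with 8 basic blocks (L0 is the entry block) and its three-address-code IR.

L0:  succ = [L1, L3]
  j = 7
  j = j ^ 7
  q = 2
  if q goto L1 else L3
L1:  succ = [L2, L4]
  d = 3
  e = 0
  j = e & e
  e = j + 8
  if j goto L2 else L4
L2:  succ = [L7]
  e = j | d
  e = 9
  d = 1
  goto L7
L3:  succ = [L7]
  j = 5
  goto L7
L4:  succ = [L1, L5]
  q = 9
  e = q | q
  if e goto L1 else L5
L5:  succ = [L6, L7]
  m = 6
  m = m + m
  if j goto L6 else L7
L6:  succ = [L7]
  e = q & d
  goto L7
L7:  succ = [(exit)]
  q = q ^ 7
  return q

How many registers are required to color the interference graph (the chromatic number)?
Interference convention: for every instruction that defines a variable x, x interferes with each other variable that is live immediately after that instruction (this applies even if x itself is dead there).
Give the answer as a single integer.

def/use:
  L0 def {j,q} use ∅
  L1 def {d,e,j} use ∅
  L2 def {d,e} use {d,j}
  L3 def {j} use ∅
  L4 def {e,q} use ∅
  L5 def {m} use {j}
  L6 def {e} use {d,q}
  L7 def {q} use {q}

Live sets:
  L0: in=∅ out={q}
  L1: in={q} out={d,j,q}
  L2: in={d,j,q} out={q}
  L3: in={q} out={q}
  L4: in={d,j} out={d,j,q}
  L5: in={d,j,q} out={d,q}
  L6: in={d,q} out={q}
  L7: in={q} out=∅

Interference:
  d — {e,j,m,q}
  e — {d,j,q}
  j — {d,e,m,q}
  m — {d,j,q}
  q — {d,e,j,m}

Chromatic number:
  clique {d,e,j,q} ⇒ need ≥ 4
  4-colouring: r0={d}  r1={j}  r2={q}  r3={e,m}
  χ = 4

Answer: 4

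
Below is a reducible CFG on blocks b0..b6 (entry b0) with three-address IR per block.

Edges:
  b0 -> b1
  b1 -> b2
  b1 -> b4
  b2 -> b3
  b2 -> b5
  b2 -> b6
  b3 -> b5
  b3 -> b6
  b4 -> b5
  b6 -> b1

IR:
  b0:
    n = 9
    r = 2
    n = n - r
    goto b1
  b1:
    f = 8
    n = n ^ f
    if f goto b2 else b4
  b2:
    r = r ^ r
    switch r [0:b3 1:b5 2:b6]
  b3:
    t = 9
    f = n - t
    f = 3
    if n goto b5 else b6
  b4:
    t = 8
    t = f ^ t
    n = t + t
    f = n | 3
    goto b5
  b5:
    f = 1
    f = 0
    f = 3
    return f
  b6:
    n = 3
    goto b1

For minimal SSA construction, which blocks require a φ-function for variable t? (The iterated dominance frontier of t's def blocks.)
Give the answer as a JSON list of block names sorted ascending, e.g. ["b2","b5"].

Answer: ["b1", "b5", "b6"]

Working:
idom tree: b1←b0 b2←b1 b3←b2 b4←b1 b5←b1 b6←b2
Dom∩ at merges:
  b1: preds {b0,b6}: {b0} ∩ {b0,b1,b2,b6} = {b0}; idom=b0
  b5: preds {b2,b3,b4}: {b0,b1,b2} ∩ {b0,b1,b2,b3} ∩ {b0,b1,b4} = {b0,b1}; idom=b1
  b6: preds {b2,b3}: {b0,b1,b2} ∩ {b0,b1,b2,b3} = {b0,b1,b2}; idom=b2

DF derivation:
  join b1 pred b0: · stop@b0
  join b1 pred b6: b6→b2→b1 stop@b0
  join b5 pred b2: b2 stop@b1
  join b5 pred b3: b3→b2 stop@b1
  join b5 pred b4: b4 stop@b1
  join b6 pred b2: · stop@b2
  join b6 pred b3: b3 stop@b2
  b0: DF=∅
  b1: DF={b1}
  b2: DF={b1,b5}
  b3: DF={b5,b6}
  b4: DF={b5}
  b5: DF=∅
  b6: DF={b1}

φ for t: defs {b3,b4}
  DF⁺ = {b1,b5,b6}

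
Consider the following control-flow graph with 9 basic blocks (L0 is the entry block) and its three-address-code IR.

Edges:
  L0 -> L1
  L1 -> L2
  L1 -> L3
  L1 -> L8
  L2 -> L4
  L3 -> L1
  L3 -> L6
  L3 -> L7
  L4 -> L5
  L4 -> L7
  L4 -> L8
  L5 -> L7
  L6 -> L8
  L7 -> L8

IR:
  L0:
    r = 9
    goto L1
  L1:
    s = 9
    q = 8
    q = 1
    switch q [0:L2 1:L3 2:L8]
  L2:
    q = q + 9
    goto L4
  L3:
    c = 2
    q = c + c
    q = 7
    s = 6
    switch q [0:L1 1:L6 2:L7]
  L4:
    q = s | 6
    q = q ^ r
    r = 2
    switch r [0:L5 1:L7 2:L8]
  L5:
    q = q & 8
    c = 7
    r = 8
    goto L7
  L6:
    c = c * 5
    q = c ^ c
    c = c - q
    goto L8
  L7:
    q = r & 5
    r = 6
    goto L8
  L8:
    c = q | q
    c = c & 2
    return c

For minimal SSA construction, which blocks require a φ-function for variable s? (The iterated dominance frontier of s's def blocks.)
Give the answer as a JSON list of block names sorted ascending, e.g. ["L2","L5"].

idom tree: L1←L0 L2←L1 L3←L1 L4←L2 L5←L4 L6←L3 L7←L1 L8←L1
Dom at joins:
  L1: preds {L0,L3}: {L0} ∩ {L0,L1,L3} = {L0}; idom=L0
  L7: preds {L3,L4,L5}: {L0,L1,L3} ∩ {L0,L1,L2,L4} ∩ {L0,L1,L2,L4,L5} = {L0,L1}; idom=L1
  L8: preds {L1,L4,L6,L7}: {L0,L1} ∩ {L0,L1,L2,L4} ∩ {L0,L1,L3,L6} ∩ {L0,L1,L7} = {L0,L1}; idom=L1

DF walk-up:
  join L1 pred L0: · stop@L0
  join L1 pred L3: L3→L1 stop@L0
  join L7 pred L3: L3 stop@L1
  join L7 pred L4: L4→L2 stop@L1
  join L7 pred L5: L5→L4→L2 stop@L1
  join L8 pred L1: · stop@L1
  join L8 pred L4: L4→L2 stop@L1
  join L8 pred L6: L6→L3 stop@L1
  join L8 pred L7: L7 stop@L1
  DF(L0)=∅
  DF(L1)={L1}
  DF(L2)={L7,L8}
  DF(L3)={L1,L7,L8}
  DF(L4)={L7,L8}
  DF(L5)={L7}
  DF(L6)={L8}
  DF(L7)={L8}
  DF(L8)=∅

φ for s: defs {L1,L3}
  DF⁺ = {L1,L7,L8}

Answer: ["L1", "L7", "L8"]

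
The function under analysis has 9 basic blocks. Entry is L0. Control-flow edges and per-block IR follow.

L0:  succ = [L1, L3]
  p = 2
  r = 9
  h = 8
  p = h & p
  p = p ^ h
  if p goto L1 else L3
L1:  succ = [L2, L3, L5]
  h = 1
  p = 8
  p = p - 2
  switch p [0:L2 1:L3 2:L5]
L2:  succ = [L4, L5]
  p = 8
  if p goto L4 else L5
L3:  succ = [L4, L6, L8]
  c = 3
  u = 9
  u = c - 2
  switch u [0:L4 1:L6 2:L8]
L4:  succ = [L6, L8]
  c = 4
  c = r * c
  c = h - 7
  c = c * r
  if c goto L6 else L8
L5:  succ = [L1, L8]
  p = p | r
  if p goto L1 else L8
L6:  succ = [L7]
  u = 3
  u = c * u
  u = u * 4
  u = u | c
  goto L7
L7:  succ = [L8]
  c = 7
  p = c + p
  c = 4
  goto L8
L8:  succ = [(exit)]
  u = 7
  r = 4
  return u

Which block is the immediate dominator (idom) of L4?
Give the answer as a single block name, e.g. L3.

idom tree: L1←L0 L2←L1 L3←L0 L4←L0 L5←L1 L6←L0 L7←L6 L8←L0
Join-block Dom:
  L1: preds {L0,L5}: {L0} ∩ {L0,L1,L5} = {L0}; idom=L0
  L3: preds {L0,L1}: {L0} ∩ {L0,L1} = {L0}; idom=L0
  L4: preds {L2,L3}: {L0,L1,L2} ∩ {L0,L3} = {L0}; idom=L0
  L5: preds {L1,L2}: {L0,L1} ∩ {L0,L1,L2} = {L0,L1}; idom=L1
  L6: preds {L3,L4}: {L0,L3} ∩ {L0,L4} = {L0}; idom=L0
  L8: preds {L3,L4,L5,L7}: {L0,L3} ∩ {L0,L4} ∩ {L0,L1,L5} ∩ {L0,L6,L7} = {L0}; idom=L0

idom(L4) = L0

Answer: L0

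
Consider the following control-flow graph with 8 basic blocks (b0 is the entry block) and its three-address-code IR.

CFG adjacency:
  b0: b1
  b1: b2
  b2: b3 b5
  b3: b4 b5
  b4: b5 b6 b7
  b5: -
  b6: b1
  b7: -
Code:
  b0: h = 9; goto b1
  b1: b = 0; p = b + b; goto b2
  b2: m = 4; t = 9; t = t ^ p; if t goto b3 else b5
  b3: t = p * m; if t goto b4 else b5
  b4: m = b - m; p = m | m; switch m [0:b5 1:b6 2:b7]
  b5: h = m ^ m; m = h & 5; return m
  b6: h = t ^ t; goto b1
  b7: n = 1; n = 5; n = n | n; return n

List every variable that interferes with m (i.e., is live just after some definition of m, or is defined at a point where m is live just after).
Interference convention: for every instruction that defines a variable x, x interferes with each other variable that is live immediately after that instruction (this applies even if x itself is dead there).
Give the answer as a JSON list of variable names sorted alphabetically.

Answer: ["b", "p", "t"]

Derivation:
Block summaries:
  b0: def={h} ue=∅
  b1: def={b,p} ue=∅
  b2: def={m,t} ue={p}
  b3: def={t} ue={m,p}
  b4: def={m,p} ue={b,m}
  b5: def={h,m} ue={m}
  b6: def={h} ue={t}
  b7: def={n} ue=∅

Liveness:
  b0 li=∅ lo=∅
  b1 li=∅ lo={b,p}
  b2 li={b,p} lo={b,m,p}
  b3 li={b,m,p} lo={b,m,t}
  b4 li={b,m,t} lo={m,t}
  b5 li={m} lo=∅
  b6 li={t} lo=∅
  b7 li=∅ lo=∅

Interfere edges:
  b — {m,p,t}
  h — ∅
  m — {b,p,t}
  n — ∅
  p — {b,m,t}
  t — {b,m,p}

N(m) = ["b", "p", "t"]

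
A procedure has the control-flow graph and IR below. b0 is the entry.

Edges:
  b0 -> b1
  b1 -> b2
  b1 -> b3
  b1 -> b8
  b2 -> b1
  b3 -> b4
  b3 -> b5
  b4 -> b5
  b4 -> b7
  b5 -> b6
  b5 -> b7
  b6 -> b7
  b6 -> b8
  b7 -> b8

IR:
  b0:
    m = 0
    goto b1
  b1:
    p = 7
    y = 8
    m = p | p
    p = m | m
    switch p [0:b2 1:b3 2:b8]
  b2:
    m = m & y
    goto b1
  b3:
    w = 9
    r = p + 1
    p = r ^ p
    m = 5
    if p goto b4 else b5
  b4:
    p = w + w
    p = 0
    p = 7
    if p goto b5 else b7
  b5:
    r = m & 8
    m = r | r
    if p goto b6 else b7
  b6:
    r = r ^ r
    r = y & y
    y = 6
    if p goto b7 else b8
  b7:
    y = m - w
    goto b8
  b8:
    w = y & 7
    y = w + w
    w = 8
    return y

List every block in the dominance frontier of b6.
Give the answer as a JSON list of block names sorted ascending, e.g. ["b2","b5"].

Answer: ["b7", "b8"]

Working:
idom tree: b1←b0 b2←b1 b3←b1 b4←b3 b5←b3 b6←b5 b7←b3 b8←b1
Join-block Dom:
  b1: preds {b0,b2}: {b0} ∩ {b0,b1,b2} = {b0}; idom=b0
  b5: preds {b3,b4}: {b0,b1,b3} ∩ {b0,b1,b3,b4} = {b0,b1,b3}; idom=b3
  b7: preds {b4,b5,b6}: {b0,b1,b3,b4} ∩ {b0,b1,b3,b5} ∩ {b0,b1,b3,b5,b6} = {b0,b1,b3}; idom=b3
  b8: preds {b1,b6,b7}: {b0,b1} ∩ {b0,b1,b3,b5,b6} ∩ {b0,b1,b3,b7} = {b0,b1}; idom=b1

DF walk-up:
  join b1 pred b0: · stop@b0
  join b1 pred b2: b2→b1 stop@b0
  join b5 pred b3: · stop@b3
  join b5 pred b4: b4 stop@b3
  join b7 pred b4: b4 stop@b3
  join b7 pred b5: b5 stop@b3
  join b7 pred b6: b6→b5 stop@b3
  join b8 pred b1: · stop@b1
  join b8 pred b6: b6→b5→b3 stop@b1
  join b8 pred b7: b7→b3 stop@b1
  b0 → ∅
  b1 → {b1}
  b2 → {b1}
  b3 → {b8}
  b4 → {b5,b7}
  b5 → {b7,b8}
  b6 → {b7,b8}
  b7 → {b8}
  b8 → ∅

DF(b6) = ["b7", "b8"]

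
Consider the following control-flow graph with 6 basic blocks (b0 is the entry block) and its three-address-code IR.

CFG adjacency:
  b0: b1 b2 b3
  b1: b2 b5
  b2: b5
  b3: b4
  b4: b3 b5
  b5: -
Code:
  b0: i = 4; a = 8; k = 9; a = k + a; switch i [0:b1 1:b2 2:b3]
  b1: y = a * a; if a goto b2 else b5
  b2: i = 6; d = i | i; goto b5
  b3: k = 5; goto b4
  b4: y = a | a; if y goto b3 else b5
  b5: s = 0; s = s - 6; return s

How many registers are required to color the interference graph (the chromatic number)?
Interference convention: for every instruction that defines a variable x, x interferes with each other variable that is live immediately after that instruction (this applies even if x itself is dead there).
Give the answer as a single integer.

Answer: 3

Derivation:
Block summaries:
  b0 def {a,i,k} use ∅
  b1 def {y} use {a}
  b2 def {d,i} use ∅
  b3 def {k} use ∅
  b4 def {y} use {a}
  b5 def {s} use ∅

Liveness:
  b0: in=∅ out={a}
  b1: in={a} out=∅
  b2: in=∅ out=∅
  b3: in={a} out={a}
  b4: in={a} out={a}
  b5: in=∅ out=∅

Conflict graph:
  a — {i,k,y}
  d — ∅
  i — {a,k}
  k — {a,i}
  s — ∅
  y — {a}

Chromatic number:
  lower bound: {a,i,k} mutually conflict ⇒ χ ≥ 3
  3-colouring: R0={a,d,s}  R1={i,y}  R2={k}
  χ = 3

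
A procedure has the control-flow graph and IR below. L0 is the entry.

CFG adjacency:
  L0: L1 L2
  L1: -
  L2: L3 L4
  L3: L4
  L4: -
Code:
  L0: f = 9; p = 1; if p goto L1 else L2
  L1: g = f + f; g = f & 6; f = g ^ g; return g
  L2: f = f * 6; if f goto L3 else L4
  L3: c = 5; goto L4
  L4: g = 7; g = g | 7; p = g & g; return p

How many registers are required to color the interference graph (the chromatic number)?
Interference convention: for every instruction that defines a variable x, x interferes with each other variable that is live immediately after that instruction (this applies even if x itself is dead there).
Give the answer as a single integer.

Answer: 2

Analysis:
Per-block:
  L0: {f,p} / ∅
  L1: {f,g} / {f}
  L2: {f} / {f}
  L3: {c} / ∅
  L4: {g,p} / ∅

Backward fixpoint:
  L0: in=∅ out={f}
  L1: in={f} out=∅
  L2: in={f} out=∅
  L3: in=∅ out=∅
  L4: in=∅ out=∅

Conflict graph:
  c↔∅
  f↔{g,p}
  g↔{f}
  p↔{f}

Chromatic number:
  {f,g} pairwise interfere (2-clique) ⇒ χ ≥ 2
  2-colouring: c0={c,f}  c1={g,p}
  χ = 2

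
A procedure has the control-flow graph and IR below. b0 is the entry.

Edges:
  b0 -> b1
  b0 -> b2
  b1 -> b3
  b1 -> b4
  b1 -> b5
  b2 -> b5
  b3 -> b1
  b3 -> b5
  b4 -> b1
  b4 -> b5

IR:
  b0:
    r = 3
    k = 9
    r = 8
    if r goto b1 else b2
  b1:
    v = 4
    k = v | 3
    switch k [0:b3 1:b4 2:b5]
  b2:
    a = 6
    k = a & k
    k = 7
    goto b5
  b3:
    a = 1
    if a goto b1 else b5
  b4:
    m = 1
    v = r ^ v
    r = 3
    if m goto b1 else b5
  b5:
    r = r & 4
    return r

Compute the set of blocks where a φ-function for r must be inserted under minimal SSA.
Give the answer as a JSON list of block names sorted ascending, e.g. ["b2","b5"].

Answer: ["b1", "b5"]

Working:
idom tree: b1←b0 b2←b0 b3←b1 b4←b1 b5←b0
Dom at joins:
  b1: preds {b0,b3,b4}: {b0} ∩ {b0,b1,b3} ∩ {b0,b1,b4} = {b0}; idom=b0
  b5: preds {b1,b2,b3,b4}: {b0,b1} ∩ {b0,b2} ∩ {b0,b1,b3} ∩ {b0,b1,b4} = {b0}; idom=b0

DF derivation:
  join b1 pred b0: · stop@b0
  join b1 pred b3: b3→b1 stop@b0
  join b1 pred b4: b4→b1 stop@b0
  join b5 pred b1: b1 stop@b0
  join b5 pred b2: b2 stop@b0
  join b5 pred b3: b3→b1 stop@b0
  join b5 pred b4: b4→b1 stop@b0
  b0: DF=∅
  b1: DF={b1,b5}
  b2: DF={b5}
  b3: DF={b1,b5}
  b4: DF={b1,b5}
  b5: DF=∅

φ for r: defs {b0,b4,b5}
  DF⁺ = {b1,b5}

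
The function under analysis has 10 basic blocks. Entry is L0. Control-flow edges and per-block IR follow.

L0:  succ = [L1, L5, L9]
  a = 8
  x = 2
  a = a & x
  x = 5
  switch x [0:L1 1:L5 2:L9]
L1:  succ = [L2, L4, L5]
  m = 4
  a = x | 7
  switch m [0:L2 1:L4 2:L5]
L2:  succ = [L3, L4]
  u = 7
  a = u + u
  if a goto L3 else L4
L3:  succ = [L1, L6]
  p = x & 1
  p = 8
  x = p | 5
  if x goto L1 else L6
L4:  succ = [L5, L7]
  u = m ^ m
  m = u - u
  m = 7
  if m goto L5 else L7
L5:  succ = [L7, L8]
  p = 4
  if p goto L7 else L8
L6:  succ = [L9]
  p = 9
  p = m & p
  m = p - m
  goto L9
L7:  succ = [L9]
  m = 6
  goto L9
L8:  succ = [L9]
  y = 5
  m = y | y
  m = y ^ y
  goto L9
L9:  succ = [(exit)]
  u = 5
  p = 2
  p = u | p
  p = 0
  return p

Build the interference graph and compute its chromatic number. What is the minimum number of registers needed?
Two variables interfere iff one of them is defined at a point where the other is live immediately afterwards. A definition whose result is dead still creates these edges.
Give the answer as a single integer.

def/use:
  L0: def={a,x} ue=∅
  L1: def={a,m} ue={x}
  L2: def={a,u} ue=∅
  L3: def={p,x} ue={x}
  L4: def={m,u} ue={m}
  L5: def={p} ue=∅
  L6: def={m,p} ue={m}
  L7: def={m} ue=∅
  L8: def={m,y} ue=∅
  L9: def={p,u} ue=∅

Live sets:
  L0 li=∅ lo={x}
  L1 li={x} lo={m,x}
  L2 li={m,x} lo={m,x}
  L3 li={m,x} lo={m,x}
  L4 li={m} lo=∅
  L5 li=∅ lo=∅
  L6 li={m} lo=∅
  L7 li=∅ lo=∅
  L8 li=∅ lo=∅
  L9 li=∅ lo=∅

Conflict graph:
  a — {m,x}
  m — {a,p,u,x,y}
  p — {m,u}
  u — {m,p,x}
  x — {a,m,u}
  y — {m}

Colouring:
  {a,m,x} pairwise interfere (3-clique) ⇒ χ ≥ 3
  3-colouring: R0={m}  R1={a,u,y}  R2={p,x}
  χ = 3

Answer: 3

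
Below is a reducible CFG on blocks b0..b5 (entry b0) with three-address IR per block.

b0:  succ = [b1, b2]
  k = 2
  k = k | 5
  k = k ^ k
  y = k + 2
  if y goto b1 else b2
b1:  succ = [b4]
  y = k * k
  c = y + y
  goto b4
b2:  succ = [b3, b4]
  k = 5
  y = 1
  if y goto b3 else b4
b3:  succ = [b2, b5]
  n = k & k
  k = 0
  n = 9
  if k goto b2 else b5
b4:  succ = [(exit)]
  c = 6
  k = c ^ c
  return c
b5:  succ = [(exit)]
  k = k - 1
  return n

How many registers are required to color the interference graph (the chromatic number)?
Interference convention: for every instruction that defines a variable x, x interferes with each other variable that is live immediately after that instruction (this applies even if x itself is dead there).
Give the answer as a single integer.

Answer: 2

Working:
def/use:
  b0: def={k,y} ue=∅
  b1: def={c,y} ue={k}
  b2: def={k,y} ue=∅
  b3: def={k,n} ue={k}
  b4: def={c,k} ue=∅
  b5: def={k} ue={k,n}

Liveness:
  b0 li=∅ lo={k}
  b1 li={k} lo=∅
  b2 li=∅ lo={k}
  b3 li={k} lo={k,n}
  b4 li=∅ lo=∅
  b5 li={k,n} lo=∅

Interference:
  c: {k}
  k: {c,n,y}
  n: {k}
  y: {k}

Chromatic number:
  lower bound: {c,k} mutually conflict ⇒ χ ≥ 2
  assign c→R1 k→R0 n→R1 y→R1 — no edge inside a register ⇒ χ ≤ 2
  χ = 2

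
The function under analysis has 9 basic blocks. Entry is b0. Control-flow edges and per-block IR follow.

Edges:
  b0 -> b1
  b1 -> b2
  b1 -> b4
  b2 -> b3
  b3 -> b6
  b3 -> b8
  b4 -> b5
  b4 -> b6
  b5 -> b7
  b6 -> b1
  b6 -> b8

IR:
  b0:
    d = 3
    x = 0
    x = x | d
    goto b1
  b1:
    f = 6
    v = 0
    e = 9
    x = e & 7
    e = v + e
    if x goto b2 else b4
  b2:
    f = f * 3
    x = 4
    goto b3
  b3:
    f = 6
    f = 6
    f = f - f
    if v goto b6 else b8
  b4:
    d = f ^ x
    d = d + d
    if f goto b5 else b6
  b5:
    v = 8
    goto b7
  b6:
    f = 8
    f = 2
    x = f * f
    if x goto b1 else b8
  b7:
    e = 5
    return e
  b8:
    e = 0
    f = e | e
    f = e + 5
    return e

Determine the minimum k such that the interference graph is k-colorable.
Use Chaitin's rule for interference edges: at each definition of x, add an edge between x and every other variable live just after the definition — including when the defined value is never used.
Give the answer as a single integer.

Per-block:
  b0 def {d,x} use ∅
  b1 def {e,f,v,x} use ∅
  b2 def {f,x} use {f}
  b3 def {f} use {v}
  b4 def {d} use {f,x}
  b5 def {v} use ∅
  b6 def {f,x} use ∅
  b7 def {e} use ∅
  b8 def {e,f} use ∅

Live sets:
  b0: in=∅ out=∅
  b1: in=∅ out={f,v,x}
  b2: in={f,v} out={v}
  b3: in={v} out=∅
  b4: in={f,x} out=∅
  b5: in=∅ out=∅
  b6: in=∅ out=∅
  b7: in=∅ out=∅
  b8: in=∅ out=∅

Interference:
  d — {f,x}
  e — {f,v,x}
  f — {d,e,v,x}
  v — {e,f,x}
  x — {d,e,f,v}

Registers:
  lower bound: {e,f,v,x} mutually conflict ⇒ χ ≥ 4
  4-colouring: c0={f}  c1={x}  c2={d,e}  c3={v}
  χ = 4

Answer: 4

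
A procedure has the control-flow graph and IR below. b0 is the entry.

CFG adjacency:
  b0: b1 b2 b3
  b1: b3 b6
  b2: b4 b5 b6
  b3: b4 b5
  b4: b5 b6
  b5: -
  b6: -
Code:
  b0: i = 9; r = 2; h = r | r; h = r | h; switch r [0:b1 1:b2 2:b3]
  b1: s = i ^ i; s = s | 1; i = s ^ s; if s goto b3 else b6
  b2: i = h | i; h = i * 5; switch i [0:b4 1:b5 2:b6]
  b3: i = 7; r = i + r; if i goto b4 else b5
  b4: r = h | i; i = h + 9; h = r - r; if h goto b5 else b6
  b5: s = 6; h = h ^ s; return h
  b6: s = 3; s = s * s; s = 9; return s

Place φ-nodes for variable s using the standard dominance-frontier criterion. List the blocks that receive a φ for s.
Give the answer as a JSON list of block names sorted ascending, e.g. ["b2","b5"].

Answer: ["b3", "b4", "b5", "b6"]

Analysis:
idom tree: b1←b0 b2←b0 b3←b0 b4←b0 b5←b0 b6←b0
Join-block Dom:
  b3: preds {b0,b1}: {b0} ∩ {b0,b1} = {b0}; idom=b0
  b4: preds {b2,b3}: {b0,b2} ∩ {b0,b3} = {b0}; idom=b0
  b5: preds {b2,b3,b4}: {b0,b2} ∩ {b0,b3} ∩ {b0,b4} = {b0}; idom=b0
  b6: preds {b1,b2,b4}: {b0,b1} ∩ {b0,b2} ∩ {b0,b4} = {b0}; idom=b0

Frontier:
  b3←b0: walk · to b0
  b3←b1: walk b1 to b0
  b4←b2: walk b2 to b0
  b4←b3: walk b3 to b0
  b5←b2: walk b2 to b0
  b5←b3: walk b3 to b0
  b5←b4: walk b4 to b0
  b6←b1: walk b1 to b0
  b6←b2: walk b2 to b0
  b6←b4: walk b4 to b0
  DF(b0)=∅
  DF(b1)={b3,b6}
  DF(b2)={b4,b5,b6}
  DF(b3)={b4,b5}
  DF(b4)={b5,b6}
  DF(b5)=∅
  DF(b6)=∅

φ for s: defs {b1,b5,b6}
  DF⁺ = {b3,b4,b5,b6}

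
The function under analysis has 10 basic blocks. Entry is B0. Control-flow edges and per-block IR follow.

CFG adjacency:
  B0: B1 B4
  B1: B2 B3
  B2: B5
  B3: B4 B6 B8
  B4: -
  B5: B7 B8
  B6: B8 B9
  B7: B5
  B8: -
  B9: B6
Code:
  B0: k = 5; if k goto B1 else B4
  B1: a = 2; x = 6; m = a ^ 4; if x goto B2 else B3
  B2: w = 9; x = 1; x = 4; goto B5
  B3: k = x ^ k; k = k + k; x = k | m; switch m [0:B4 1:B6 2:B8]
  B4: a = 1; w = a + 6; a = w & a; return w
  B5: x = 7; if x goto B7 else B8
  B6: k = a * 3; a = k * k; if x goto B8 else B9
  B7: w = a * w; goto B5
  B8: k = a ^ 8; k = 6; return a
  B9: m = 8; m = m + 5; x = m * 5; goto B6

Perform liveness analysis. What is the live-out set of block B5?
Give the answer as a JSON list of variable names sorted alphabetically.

Answer: ["a", "w"]

Working:
def/use:
  B0: {k} / ∅
  B1: {a,m,x} / ∅
  B2: {w,x} / ∅
  B3: {k,x} / {k,m,x}
  B4: {a,w} / ∅
  B5: {x} / ∅
  B6: {a,k} / {a,x}
  B7: {w} / {a,w}
  B8: {k} / {a}
  B9: {m,x} / ∅

Live sets:
  B0: in=∅ out={k}
  B1: in={k} out={a,k,m,x}
  B2: in={a} out={a,w}
  B3: in={a,k,m,x} out={a,x}
  B4: in=∅ out=∅
  B5: in={a,w} out={a,w}
  B6: in={a,x} out={a}
  B7: in={a,w} out={a,w}
  B8: in={a} out=∅
  B9: in={a} out={a,x}

live-out(B5) = ["a", "w"]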